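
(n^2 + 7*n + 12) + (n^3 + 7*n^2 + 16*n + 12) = n^3 + 8*n^2 + 23*n + 24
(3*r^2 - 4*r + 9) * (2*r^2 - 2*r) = 6*r^4 - 14*r^3 + 26*r^2 - 18*r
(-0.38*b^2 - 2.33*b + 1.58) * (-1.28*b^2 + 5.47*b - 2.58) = 0.4864*b^4 + 0.9038*b^3 - 13.7871*b^2 + 14.654*b - 4.0764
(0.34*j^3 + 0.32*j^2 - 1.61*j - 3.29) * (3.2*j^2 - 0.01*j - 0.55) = 1.088*j^5 + 1.0206*j^4 - 5.3422*j^3 - 10.6879*j^2 + 0.9184*j + 1.8095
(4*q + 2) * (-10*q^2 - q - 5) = -40*q^3 - 24*q^2 - 22*q - 10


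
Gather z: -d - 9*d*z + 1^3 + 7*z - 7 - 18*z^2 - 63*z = -d - 18*z^2 + z*(-9*d - 56) - 6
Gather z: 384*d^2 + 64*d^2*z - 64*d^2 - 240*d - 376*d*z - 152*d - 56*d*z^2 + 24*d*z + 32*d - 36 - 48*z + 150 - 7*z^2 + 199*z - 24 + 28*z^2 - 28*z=320*d^2 - 360*d + z^2*(21 - 56*d) + z*(64*d^2 - 352*d + 123) + 90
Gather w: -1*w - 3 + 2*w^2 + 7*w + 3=2*w^2 + 6*w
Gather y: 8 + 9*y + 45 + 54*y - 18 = 63*y + 35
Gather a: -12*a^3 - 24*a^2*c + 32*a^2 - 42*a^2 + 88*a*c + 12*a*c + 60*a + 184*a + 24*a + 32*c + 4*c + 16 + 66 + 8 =-12*a^3 + a^2*(-24*c - 10) + a*(100*c + 268) + 36*c + 90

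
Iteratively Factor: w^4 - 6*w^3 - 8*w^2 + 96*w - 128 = (w - 4)*(w^3 - 2*w^2 - 16*w + 32) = (w - 4)^2*(w^2 + 2*w - 8) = (w - 4)^2*(w - 2)*(w + 4)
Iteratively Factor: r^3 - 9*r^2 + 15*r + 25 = (r - 5)*(r^2 - 4*r - 5) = (r - 5)*(r + 1)*(r - 5)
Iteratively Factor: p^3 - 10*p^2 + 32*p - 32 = (p - 4)*(p^2 - 6*p + 8) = (p - 4)*(p - 2)*(p - 4)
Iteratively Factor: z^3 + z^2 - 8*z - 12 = (z + 2)*(z^2 - z - 6) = (z - 3)*(z + 2)*(z + 2)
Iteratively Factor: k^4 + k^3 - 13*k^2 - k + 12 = (k - 1)*(k^3 + 2*k^2 - 11*k - 12) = (k - 1)*(k + 4)*(k^2 - 2*k - 3) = (k - 3)*(k - 1)*(k + 4)*(k + 1)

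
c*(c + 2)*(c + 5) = c^3 + 7*c^2 + 10*c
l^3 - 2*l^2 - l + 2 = (l - 2)*(l - 1)*(l + 1)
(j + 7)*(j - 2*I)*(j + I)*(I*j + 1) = I*j^4 + 2*j^3 + 7*I*j^3 + 14*j^2 + I*j^2 + 2*j + 7*I*j + 14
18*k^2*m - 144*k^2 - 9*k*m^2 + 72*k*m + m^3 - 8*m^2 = (-6*k + m)*(-3*k + m)*(m - 8)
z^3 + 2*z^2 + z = z*(z + 1)^2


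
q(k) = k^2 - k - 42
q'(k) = 2*k - 1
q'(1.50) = 2.00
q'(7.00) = 13.00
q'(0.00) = -1.00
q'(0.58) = 0.16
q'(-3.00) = -7.00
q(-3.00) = -30.00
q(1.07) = -41.93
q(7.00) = 0.00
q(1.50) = -41.25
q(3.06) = -35.70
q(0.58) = -42.24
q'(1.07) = 1.14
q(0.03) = -42.03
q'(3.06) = 5.12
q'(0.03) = -0.94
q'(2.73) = 4.46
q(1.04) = -41.96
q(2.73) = -37.28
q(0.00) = -42.00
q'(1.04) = 1.08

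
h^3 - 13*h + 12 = (h - 3)*(h - 1)*(h + 4)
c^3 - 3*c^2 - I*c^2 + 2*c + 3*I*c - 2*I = (c - 2)*(c - 1)*(c - I)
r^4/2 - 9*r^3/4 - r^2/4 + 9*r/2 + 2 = (r/2 + 1/2)*(r - 4)*(r - 2)*(r + 1/2)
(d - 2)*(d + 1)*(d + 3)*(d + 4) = d^4 + 6*d^3 + 3*d^2 - 26*d - 24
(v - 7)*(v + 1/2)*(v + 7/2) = v^3 - 3*v^2 - 105*v/4 - 49/4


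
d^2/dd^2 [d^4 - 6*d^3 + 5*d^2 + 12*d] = 12*d^2 - 36*d + 10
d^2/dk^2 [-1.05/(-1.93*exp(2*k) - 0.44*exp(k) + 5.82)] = (1.05*(3.86*exp(k) + 0.44)*(7.72*exp(k) + 0.88)*exp(k) - (8.106*exp(k) + 0.462)*(1.93*exp(2*k) + 0.44*exp(k) - 5.82))*exp(k)/(1.93*exp(2*k) + 0.44*exp(k) - 5.82)^3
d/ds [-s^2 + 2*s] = 2 - 2*s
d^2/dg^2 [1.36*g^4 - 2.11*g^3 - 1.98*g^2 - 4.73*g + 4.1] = 16.32*g^2 - 12.66*g - 3.96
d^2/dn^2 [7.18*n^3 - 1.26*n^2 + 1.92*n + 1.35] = 43.08*n - 2.52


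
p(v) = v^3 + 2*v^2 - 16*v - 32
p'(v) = 3*v^2 + 4*v - 16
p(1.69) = -48.50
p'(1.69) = -0.67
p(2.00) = -48.00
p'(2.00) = 4.00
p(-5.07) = -29.79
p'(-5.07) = 40.83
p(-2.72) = 6.19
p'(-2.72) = -4.68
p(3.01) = -34.77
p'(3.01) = 23.22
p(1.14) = -46.16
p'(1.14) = -7.54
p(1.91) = -48.30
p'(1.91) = 2.58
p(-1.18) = -11.98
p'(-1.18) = -16.54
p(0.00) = -32.00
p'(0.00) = -16.00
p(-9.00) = -455.00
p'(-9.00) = 191.00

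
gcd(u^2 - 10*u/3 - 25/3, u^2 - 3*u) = 1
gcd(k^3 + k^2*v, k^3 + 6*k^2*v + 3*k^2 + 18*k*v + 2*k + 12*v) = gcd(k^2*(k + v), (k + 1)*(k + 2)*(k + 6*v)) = 1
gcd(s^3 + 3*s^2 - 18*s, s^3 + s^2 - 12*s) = s^2 - 3*s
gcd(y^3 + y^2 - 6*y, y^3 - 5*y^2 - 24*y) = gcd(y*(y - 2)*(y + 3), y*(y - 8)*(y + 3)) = y^2 + 3*y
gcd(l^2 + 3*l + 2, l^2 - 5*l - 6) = l + 1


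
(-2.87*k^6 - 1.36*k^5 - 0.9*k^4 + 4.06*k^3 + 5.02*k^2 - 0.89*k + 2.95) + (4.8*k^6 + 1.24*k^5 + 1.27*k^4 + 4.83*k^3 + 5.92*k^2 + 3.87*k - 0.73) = 1.93*k^6 - 0.12*k^5 + 0.37*k^4 + 8.89*k^3 + 10.94*k^2 + 2.98*k + 2.22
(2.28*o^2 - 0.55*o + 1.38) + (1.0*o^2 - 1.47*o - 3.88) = 3.28*o^2 - 2.02*o - 2.5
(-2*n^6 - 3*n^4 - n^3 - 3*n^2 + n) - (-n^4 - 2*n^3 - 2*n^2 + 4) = -2*n^6 - 2*n^4 + n^3 - n^2 + n - 4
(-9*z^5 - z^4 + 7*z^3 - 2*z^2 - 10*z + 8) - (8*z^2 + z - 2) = -9*z^5 - z^4 + 7*z^3 - 10*z^2 - 11*z + 10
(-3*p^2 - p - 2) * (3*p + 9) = -9*p^3 - 30*p^2 - 15*p - 18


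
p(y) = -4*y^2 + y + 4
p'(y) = 1 - 8*y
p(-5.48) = -121.60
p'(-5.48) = 44.84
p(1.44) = -2.85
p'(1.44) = -10.52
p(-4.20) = -70.76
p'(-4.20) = 34.60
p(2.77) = -23.92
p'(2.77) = -21.16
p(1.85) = -7.84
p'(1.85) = -13.80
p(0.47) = 3.59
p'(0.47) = -2.76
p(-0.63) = 1.78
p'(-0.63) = 6.04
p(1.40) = -2.44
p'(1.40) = -10.20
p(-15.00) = -911.00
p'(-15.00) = 121.00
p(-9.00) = -329.00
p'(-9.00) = 73.00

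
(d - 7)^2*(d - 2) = d^3 - 16*d^2 + 77*d - 98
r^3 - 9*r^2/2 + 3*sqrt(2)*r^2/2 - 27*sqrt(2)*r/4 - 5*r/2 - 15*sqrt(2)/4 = (r - 5)*(r + 1/2)*(r + 3*sqrt(2)/2)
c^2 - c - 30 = (c - 6)*(c + 5)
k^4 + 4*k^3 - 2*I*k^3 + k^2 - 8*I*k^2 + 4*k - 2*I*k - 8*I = (k + 4)*(k - 2*I)*(k - I)*(k + I)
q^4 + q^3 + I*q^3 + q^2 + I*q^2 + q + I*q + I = (q + 1)*(q - I)*(q + I)^2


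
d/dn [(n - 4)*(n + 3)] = 2*n - 1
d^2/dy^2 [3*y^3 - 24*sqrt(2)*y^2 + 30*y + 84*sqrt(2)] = 18*y - 48*sqrt(2)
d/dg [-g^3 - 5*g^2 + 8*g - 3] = -3*g^2 - 10*g + 8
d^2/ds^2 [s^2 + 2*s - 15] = 2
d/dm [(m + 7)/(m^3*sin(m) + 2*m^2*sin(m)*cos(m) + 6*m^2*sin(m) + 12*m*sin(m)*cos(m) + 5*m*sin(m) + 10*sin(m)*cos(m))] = -(m^4*cos(m) + 2*m^3*sin(m) + 13*m^3*cos(m) + 2*m^3*cos(2*m) + 27*m^2*sin(m) + m^2*sin(2*m) + 47*m^2*cos(m) + 26*m^2*cos(2*m) + 84*m*sin(m) + 14*m*sin(2*m) + 35*m*cos(m) + 94*m*cos(2*m) + 35*sin(m) + 37*sin(2*m) + 70*cos(2*m))/((m + 1)^2*(m + 5)^2*(m + 2*cos(m))^2*sin(m)^2)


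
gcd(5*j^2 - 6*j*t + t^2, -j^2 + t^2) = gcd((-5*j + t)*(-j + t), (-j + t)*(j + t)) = -j + t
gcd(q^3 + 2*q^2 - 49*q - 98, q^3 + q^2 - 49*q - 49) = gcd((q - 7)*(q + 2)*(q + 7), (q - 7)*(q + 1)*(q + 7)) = q^2 - 49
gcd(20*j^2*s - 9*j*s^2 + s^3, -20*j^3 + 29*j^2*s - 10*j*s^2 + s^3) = 20*j^2 - 9*j*s + s^2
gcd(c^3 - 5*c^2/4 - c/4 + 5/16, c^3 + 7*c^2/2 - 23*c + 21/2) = c - 1/2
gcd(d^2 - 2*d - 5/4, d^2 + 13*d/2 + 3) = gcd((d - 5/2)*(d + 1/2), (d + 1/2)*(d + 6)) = d + 1/2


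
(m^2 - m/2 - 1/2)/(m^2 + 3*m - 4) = (m + 1/2)/(m + 4)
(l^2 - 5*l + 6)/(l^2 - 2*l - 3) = (l - 2)/(l + 1)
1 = 1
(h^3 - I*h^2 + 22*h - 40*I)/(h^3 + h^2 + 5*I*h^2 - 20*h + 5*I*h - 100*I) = (h^2 - 6*I*h - 8)/(h^2 + h - 20)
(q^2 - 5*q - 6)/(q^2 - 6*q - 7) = (q - 6)/(q - 7)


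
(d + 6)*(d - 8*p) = d^2 - 8*d*p + 6*d - 48*p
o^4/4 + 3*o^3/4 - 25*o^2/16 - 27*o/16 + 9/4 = (o/4 + 1)*(o - 3/2)*(o - 1)*(o + 3/2)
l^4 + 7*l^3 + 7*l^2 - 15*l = l*(l - 1)*(l + 3)*(l + 5)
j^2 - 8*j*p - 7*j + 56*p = (j - 7)*(j - 8*p)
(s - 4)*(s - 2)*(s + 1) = s^3 - 5*s^2 + 2*s + 8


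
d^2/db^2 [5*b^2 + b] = 10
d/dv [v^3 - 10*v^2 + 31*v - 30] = 3*v^2 - 20*v + 31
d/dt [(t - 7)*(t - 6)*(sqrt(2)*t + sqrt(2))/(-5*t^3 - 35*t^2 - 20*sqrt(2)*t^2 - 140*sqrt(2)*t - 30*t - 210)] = sqrt(2)*((t - 7)*(t - 6)*(t + 1)*(3*t^2 + 8*sqrt(2)*t + 14*t + 6 + 28*sqrt(2)) - ((t - 7)*(t - 6) + (t - 7)*(t + 1) + (t - 6)*(t + 1))*(t^3 + 4*sqrt(2)*t^2 + 7*t^2 + 6*t + 28*sqrt(2)*t + 42))/(5*(t^3 + 4*sqrt(2)*t^2 + 7*t^2 + 6*t + 28*sqrt(2)*t + 42)^2)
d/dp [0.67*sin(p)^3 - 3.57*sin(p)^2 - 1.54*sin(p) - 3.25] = (2.01*sin(p)^2 - 7.14*sin(p) - 1.54)*cos(p)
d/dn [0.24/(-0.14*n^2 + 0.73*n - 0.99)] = (0.0672*n - 0.1752)/(0.14*n^2 - 0.73*n + 0.99)^2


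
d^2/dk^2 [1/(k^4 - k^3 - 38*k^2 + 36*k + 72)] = 2*((-6*k^2 + 3*k + 38)*(k^4 - k^3 - 38*k^2 + 36*k + 72) + (4*k^3 - 3*k^2 - 76*k + 36)^2)/(k^4 - k^3 - 38*k^2 + 36*k + 72)^3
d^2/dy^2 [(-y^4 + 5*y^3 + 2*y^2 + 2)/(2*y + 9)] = 2*(-12*y^4 - 124*y^3 - 216*y^2 + 1215*y + 170)/(8*y^3 + 108*y^2 + 486*y + 729)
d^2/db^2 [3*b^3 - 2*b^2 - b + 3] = 18*b - 4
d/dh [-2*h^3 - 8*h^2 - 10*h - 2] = -6*h^2 - 16*h - 10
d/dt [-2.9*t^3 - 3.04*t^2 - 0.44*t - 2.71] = -8.7*t^2 - 6.08*t - 0.44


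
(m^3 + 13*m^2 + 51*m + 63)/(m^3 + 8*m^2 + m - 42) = (m + 3)/(m - 2)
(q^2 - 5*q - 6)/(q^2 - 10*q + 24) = (q + 1)/(q - 4)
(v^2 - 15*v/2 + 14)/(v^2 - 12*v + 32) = (v - 7/2)/(v - 8)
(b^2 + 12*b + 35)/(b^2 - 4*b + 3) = (b^2 + 12*b + 35)/(b^2 - 4*b + 3)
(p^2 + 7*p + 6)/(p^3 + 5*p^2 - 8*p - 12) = 1/(p - 2)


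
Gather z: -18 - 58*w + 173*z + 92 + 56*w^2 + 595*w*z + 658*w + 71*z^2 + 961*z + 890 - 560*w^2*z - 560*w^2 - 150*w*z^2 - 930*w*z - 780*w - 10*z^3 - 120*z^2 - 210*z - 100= -504*w^2 - 180*w - 10*z^3 + z^2*(-150*w - 49) + z*(-560*w^2 - 335*w + 924) + 864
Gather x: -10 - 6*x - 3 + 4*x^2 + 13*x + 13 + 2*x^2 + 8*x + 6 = 6*x^2 + 15*x + 6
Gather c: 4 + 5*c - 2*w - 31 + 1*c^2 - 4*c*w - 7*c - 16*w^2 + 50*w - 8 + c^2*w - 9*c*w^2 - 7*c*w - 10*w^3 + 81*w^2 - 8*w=c^2*(w + 1) + c*(-9*w^2 - 11*w - 2) - 10*w^3 + 65*w^2 + 40*w - 35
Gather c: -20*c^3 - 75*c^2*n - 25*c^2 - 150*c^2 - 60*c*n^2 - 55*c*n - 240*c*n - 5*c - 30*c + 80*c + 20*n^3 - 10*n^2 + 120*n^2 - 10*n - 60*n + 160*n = -20*c^3 + c^2*(-75*n - 175) + c*(-60*n^2 - 295*n + 45) + 20*n^3 + 110*n^2 + 90*n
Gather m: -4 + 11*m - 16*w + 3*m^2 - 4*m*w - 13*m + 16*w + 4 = 3*m^2 + m*(-4*w - 2)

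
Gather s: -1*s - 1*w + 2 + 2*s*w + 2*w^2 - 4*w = s*(2*w - 1) + 2*w^2 - 5*w + 2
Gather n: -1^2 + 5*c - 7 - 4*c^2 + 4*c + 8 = -4*c^2 + 9*c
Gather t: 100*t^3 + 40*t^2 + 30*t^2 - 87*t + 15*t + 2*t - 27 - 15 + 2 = 100*t^3 + 70*t^2 - 70*t - 40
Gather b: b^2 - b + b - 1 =b^2 - 1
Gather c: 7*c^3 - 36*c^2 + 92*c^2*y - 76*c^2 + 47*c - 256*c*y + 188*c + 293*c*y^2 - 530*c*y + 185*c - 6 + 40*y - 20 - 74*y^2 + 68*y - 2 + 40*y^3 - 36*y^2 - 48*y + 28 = 7*c^3 + c^2*(92*y - 112) + c*(293*y^2 - 786*y + 420) + 40*y^3 - 110*y^2 + 60*y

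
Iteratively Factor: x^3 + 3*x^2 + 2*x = (x + 2)*(x^2 + x) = x*(x + 2)*(x + 1)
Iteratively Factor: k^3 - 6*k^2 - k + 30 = (k - 5)*(k^2 - k - 6) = (k - 5)*(k + 2)*(k - 3)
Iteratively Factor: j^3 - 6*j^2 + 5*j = (j - 5)*(j^2 - j) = j*(j - 5)*(j - 1)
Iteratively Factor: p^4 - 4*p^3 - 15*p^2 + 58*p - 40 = (p + 4)*(p^3 - 8*p^2 + 17*p - 10) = (p - 1)*(p + 4)*(p^2 - 7*p + 10) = (p - 2)*(p - 1)*(p + 4)*(p - 5)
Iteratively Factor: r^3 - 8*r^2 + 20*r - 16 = (r - 4)*(r^2 - 4*r + 4) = (r - 4)*(r - 2)*(r - 2)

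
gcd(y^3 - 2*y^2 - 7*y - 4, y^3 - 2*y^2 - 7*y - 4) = y^3 - 2*y^2 - 7*y - 4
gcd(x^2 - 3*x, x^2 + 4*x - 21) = x - 3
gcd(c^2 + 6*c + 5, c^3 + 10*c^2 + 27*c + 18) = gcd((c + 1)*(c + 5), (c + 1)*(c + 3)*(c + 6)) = c + 1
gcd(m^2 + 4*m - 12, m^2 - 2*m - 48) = m + 6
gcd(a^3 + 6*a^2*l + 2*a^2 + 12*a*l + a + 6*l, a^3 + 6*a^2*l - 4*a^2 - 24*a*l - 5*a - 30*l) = a^2 + 6*a*l + a + 6*l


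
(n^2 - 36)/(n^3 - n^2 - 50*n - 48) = (n - 6)/(n^2 - 7*n - 8)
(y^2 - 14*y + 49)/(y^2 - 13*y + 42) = (y - 7)/(y - 6)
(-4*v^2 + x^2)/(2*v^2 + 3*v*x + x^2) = (-2*v + x)/(v + x)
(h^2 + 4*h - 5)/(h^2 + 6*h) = (h^2 + 4*h - 5)/(h*(h + 6))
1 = 1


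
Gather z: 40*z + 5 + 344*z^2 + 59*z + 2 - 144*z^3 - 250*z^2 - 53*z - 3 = -144*z^3 + 94*z^2 + 46*z + 4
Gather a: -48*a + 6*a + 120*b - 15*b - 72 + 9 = -42*a + 105*b - 63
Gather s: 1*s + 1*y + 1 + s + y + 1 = 2*s + 2*y + 2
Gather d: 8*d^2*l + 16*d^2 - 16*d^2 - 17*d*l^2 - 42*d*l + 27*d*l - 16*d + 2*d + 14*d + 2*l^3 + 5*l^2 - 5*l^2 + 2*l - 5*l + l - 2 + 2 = 8*d^2*l + d*(-17*l^2 - 15*l) + 2*l^3 - 2*l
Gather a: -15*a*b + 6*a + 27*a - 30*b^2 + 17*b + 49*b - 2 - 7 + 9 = a*(33 - 15*b) - 30*b^2 + 66*b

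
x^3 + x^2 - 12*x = x*(x - 3)*(x + 4)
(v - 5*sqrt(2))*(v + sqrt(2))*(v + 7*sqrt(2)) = v^3 + 3*sqrt(2)*v^2 - 66*v - 70*sqrt(2)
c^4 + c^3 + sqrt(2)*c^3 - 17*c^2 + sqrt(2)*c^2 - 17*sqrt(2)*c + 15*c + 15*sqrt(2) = (c - 3)*(c - 1)*(c + 5)*(c + sqrt(2))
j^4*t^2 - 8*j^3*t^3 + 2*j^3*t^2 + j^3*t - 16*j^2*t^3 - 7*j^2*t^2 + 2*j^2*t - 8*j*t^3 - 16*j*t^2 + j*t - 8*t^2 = (j + 1)*(j - 8*t)*(j*t + 1)*(j*t + t)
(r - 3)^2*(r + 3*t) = r^3 + 3*r^2*t - 6*r^2 - 18*r*t + 9*r + 27*t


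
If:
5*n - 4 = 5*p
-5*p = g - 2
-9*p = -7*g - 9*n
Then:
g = -36/35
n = 246/175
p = 106/175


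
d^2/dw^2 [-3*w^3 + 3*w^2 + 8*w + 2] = 6 - 18*w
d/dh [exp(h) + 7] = exp(h)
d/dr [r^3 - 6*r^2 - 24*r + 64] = 3*r^2 - 12*r - 24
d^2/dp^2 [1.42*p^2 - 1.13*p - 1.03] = 2.84000000000000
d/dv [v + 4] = 1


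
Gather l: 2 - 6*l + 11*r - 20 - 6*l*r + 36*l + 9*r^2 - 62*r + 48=l*(30 - 6*r) + 9*r^2 - 51*r + 30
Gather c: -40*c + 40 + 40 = 80 - 40*c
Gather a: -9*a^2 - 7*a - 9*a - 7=-9*a^2 - 16*a - 7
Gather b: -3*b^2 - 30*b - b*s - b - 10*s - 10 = -3*b^2 + b*(-s - 31) - 10*s - 10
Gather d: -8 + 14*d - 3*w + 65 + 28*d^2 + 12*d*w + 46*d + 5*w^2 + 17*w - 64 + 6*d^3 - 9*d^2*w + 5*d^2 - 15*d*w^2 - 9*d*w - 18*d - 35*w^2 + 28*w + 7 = 6*d^3 + d^2*(33 - 9*w) + d*(-15*w^2 + 3*w + 42) - 30*w^2 + 42*w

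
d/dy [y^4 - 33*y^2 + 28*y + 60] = 4*y^3 - 66*y + 28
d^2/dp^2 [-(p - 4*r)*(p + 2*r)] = -2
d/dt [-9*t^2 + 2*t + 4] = 2 - 18*t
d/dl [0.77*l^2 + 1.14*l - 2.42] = 1.54*l + 1.14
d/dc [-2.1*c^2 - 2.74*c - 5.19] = -4.2*c - 2.74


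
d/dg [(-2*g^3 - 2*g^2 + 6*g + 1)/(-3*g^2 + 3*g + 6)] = (2*g^4 - 4*g^3 - 8*g^2 - 6*g + 11)/(3*(g^4 - 2*g^3 - 3*g^2 + 4*g + 4))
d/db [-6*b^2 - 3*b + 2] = -12*b - 3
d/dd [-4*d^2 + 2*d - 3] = 2 - 8*d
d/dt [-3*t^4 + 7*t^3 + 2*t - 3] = -12*t^3 + 21*t^2 + 2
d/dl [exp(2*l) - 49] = 2*exp(2*l)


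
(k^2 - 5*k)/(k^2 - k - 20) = k/(k + 4)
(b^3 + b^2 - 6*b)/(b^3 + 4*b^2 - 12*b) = (b + 3)/(b + 6)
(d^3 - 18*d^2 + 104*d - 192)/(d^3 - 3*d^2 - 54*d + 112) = (d^2 - 10*d + 24)/(d^2 + 5*d - 14)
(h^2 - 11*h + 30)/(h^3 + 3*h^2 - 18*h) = (h^2 - 11*h + 30)/(h*(h^2 + 3*h - 18))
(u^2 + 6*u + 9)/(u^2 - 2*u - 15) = (u + 3)/(u - 5)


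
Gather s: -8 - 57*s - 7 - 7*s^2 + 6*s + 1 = -7*s^2 - 51*s - 14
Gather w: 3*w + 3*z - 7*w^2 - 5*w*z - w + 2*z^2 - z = -7*w^2 + w*(2 - 5*z) + 2*z^2 + 2*z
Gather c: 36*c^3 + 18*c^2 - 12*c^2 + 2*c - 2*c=36*c^3 + 6*c^2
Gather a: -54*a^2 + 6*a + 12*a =-54*a^2 + 18*a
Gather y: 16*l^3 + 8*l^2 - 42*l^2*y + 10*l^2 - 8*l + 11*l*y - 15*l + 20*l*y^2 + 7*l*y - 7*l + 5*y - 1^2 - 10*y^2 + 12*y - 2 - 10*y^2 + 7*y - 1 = 16*l^3 + 18*l^2 - 30*l + y^2*(20*l - 20) + y*(-42*l^2 + 18*l + 24) - 4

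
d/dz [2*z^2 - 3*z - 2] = 4*z - 3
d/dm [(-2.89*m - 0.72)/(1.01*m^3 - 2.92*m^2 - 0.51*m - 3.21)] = (5.8378*m^3 - 6.2572*m^2 - 4.2048*m + 8.9097)/(1.0201*m^6 - 5.8984*m^5 + 7.4962*m^4 - 3.5058*m^3 + 19.0065*m^2 + 3.2742*m + 10.3041)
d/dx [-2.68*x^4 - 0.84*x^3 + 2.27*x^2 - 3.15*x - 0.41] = -10.72*x^3 - 2.52*x^2 + 4.54*x - 3.15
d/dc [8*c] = 8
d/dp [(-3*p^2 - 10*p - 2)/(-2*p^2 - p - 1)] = (-17*p^2 - 2*p + 8)/(4*p^4 + 4*p^3 + 5*p^2 + 2*p + 1)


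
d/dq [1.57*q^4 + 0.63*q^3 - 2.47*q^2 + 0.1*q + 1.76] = 6.28*q^3 + 1.89*q^2 - 4.94*q + 0.1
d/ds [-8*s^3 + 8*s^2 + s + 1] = -24*s^2 + 16*s + 1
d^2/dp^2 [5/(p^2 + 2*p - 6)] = 10*(-p^2 - 2*p + 4*(p + 1)^2 + 6)/(p^2 + 2*p - 6)^3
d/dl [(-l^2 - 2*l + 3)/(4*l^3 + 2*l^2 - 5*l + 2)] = (4*l^4 + 16*l^3 - 27*l^2 - 16*l + 11)/(16*l^6 + 16*l^5 - 36*l^4 - 4*l^3 + 33*l^2 - 20*l + 4)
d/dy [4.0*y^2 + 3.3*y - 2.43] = 8.0*y + 3.3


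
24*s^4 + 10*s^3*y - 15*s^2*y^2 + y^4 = (-3*s + y)*(-2*s + y)*(s + y)*(4*s + y)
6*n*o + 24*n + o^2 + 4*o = (6*n + o)*(o + 4)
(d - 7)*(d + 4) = d^2 - 3*d - 28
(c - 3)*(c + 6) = c^2 + 3*c - 18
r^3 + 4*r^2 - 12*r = r*(r - 2)*(r + 6)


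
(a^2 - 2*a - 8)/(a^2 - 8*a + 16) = (a + 2)/(a - 4)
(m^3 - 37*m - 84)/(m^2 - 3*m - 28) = m + 3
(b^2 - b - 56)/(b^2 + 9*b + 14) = (b - 8)/(b + 2)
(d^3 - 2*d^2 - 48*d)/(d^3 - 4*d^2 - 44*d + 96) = d/(d - 2)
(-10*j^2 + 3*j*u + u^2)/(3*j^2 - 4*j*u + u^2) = (-10*j^2 + 3*j*u + u^2)/(3*j^2 - 4*j*u + u^2)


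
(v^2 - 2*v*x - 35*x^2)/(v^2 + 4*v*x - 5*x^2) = (-v + 7*x)/(-v + x)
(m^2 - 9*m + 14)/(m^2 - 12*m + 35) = (m - 2)/(m - 5)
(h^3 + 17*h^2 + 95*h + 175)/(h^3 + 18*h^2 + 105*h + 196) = (h^2 + 10*h + 25)/(h^2 + 11*h + 28)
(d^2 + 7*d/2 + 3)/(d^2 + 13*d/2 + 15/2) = (d + 2)/(d + 5)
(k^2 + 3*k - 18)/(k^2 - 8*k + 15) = (k + 6)/(k - 5)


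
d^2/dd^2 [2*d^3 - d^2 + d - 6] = 12*d - 2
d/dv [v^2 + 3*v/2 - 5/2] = 2*v + 3/2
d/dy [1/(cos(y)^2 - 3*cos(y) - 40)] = (2*cos(y) - 3)*sin(y)/(sin(y)^2 + 3*cos(y) + 39)^2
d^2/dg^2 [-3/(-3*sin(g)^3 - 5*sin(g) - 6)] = 3*(-81*sin(g)^6 + 78*sin(g)^4 + 162*sin(g)^3 + 65*sin(g)^2 - 78*sin(g) + 50)/(3*sin(g)^3 + 5*sin(g) + 6)^3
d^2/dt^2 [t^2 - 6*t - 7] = 2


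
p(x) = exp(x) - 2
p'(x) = exp(x)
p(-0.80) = -1.55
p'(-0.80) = 0.45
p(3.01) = 18.29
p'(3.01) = 20.29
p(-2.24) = -1.89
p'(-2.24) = 0.11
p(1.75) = 3.75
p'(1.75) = 5.75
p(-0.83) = -1.56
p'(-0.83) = 0.44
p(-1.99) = -1.86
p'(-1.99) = 0.14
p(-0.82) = -1.56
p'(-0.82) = 0.44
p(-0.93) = -1.61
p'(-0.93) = 0.39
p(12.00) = 162752.79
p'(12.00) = 162754.79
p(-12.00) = -2.00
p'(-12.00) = 0.00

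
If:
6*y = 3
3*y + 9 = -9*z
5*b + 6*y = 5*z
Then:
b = -53/30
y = 1/2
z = -7/6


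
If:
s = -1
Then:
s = -1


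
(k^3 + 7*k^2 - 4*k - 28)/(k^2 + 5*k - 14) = k + 2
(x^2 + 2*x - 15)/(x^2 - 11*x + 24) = (x + 5)/(x - 8)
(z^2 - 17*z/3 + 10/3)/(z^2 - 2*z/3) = (z - 5)/z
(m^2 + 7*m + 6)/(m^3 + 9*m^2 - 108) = (m + 1)/(m^2 + 3*m - 18)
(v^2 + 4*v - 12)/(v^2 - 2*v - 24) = (-v^2 - 4*v + 12)/(-v^2 + 2*v + 24)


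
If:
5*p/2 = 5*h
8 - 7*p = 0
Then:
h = 4/7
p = 8/7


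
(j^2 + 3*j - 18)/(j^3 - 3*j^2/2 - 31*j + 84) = 2*(j - 3)/(2*j^2 - 15*j + 28)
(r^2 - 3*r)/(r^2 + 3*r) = (r - 3)/(r + 3)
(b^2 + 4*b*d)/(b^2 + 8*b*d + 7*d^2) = b*(b + 4*d)/(b^2 + 8*b*d + 7*d^2)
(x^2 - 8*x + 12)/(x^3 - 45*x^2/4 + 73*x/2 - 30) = 4*(x - 2)/(4*x^2 - 21*x + 20)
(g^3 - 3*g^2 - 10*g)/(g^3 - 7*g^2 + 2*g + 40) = g/(g - 4)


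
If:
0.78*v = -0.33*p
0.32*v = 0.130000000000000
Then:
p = -0.96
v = 0.41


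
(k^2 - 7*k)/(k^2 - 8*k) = (k - 7)/(k - 8)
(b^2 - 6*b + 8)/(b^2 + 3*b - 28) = (b - 2)/(b + 7)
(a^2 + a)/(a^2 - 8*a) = (a + 1)/(a - 8)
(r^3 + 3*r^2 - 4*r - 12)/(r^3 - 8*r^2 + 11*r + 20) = (r^3 + 3*r^2 - 4*r - 12)/(r^3 - 8*r^2 + 11*r + 20)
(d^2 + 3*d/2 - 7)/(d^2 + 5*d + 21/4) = 2*(d - 2)/(2*d + 3)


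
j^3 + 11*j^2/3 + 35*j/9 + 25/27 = (j + 1/3)*(j + 5/3)^2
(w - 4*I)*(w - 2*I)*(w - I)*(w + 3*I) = w^4 - 4*I*w^3 + 7*w^2 - 34*I*w - 24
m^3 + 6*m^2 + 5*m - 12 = (m - 1)*(m + 3)*(m + 4)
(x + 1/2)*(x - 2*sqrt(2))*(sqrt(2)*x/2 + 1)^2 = x^4/2 + x^3/4 - 3*x^2 - 2*sqrt(2)*x - 3*x/2 - sqrt(2)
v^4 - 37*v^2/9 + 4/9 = (v - 2)*(v - 1/3)*(v + 1/3)*(v + 2)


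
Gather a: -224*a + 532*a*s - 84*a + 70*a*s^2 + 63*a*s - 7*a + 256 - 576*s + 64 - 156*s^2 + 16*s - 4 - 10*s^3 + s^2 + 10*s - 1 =a*(70*s^2 + 595*s - 315) - 10*s^3 - 155*s^2 - 550*s + 315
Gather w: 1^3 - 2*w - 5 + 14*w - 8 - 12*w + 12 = 0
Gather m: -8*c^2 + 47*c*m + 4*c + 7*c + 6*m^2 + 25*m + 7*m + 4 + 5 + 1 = -8*c^2 + 11*c + 6*m^2 + m*(47*c + 32) + 10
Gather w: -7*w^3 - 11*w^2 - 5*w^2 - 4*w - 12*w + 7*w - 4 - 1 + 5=-7*w^3 - 16*w^2 - 9*w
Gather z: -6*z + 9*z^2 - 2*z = 9*z^2 - 8*z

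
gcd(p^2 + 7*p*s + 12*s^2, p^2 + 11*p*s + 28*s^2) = p + 4*s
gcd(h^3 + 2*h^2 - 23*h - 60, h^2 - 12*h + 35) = h - 5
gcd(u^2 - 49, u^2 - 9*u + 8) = 1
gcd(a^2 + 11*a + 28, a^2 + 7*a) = a + 7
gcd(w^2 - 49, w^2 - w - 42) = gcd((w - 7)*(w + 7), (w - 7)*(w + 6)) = w - 7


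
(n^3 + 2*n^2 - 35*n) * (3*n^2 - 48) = 3*n^5 + 6*n^4 - 153*n^3 - 96*n^2 + 1680*n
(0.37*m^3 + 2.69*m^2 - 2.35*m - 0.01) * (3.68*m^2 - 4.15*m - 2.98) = 1.3616*m^5 + 8.3637*m^4 - 20.9141*m^3 + 1.6995*m^2 + 7.0445*m + 0.0298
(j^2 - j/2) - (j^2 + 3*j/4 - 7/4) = 7/4 - 5*j/4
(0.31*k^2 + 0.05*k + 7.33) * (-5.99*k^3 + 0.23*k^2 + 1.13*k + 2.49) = -1.8569*k^5 - 0.2282*k^4 - 43.5449*k^3 + 2.5143*k^2 + 8.4074*k + 18.2517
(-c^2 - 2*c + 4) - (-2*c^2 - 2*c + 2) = c^2 + 2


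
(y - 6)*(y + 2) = y^2 - 4*y - 12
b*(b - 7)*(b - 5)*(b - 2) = b^4 - 14*b^3 + 59*b^2 - 70*b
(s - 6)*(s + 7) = s^2 + s - 42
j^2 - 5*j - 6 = (j - 6)*(j + 1)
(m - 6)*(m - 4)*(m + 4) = m^3 - 6*m^2 - 16*m + 96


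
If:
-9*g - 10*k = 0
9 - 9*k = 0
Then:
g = -10/9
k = 1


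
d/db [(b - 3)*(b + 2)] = 2*b - 1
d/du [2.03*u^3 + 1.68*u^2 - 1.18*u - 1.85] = 6.09*u^2 + 3.36*u - 1.18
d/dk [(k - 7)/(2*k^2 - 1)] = (2*k^2 - 4*k*(k - 7) - 1)/(2*k^2 - 1)^2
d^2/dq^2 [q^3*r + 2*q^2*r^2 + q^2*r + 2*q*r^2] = 2*r*(3*q + 2*r + 1)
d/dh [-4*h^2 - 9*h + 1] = -8*h - 9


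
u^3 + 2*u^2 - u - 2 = (u - 1)*(u + 1)*(u + 2)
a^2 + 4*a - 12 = (a - 2)*(a + 6)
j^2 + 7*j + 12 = (j + 3)*(j + 4)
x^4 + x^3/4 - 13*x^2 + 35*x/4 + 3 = (x - 3)*(x - 1)*(x + 1/4)*(x + 4)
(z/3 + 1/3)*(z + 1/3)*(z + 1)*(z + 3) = z^4/3 + 16*z^3/9 + 26*z^2/9 + 16*z/9 + 1/3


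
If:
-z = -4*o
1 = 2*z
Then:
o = 1/8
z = 1/2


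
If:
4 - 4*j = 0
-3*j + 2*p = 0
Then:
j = 1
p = 3/2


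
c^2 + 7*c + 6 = (c + 1)*(c + 6)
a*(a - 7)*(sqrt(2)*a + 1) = sqrt(2)*a^3 - 7*sqrt(2)*a^2 + a^2 - 7*a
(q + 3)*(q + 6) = q^2 + 9*q + 18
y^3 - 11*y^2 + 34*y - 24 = (y - 6)*(y - 4)*(y - 1)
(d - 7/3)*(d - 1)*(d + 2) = d^3 - 4*d^2/3 - 13*d/3 + 14/3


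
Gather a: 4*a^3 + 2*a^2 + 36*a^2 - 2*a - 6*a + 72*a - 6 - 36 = 4*a^3 + 38*a^2 + 64*a - 42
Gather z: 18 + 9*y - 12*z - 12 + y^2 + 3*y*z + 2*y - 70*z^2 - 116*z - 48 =y^2 + 11*y - 70*z^2 + z*(3*y - 128) - 42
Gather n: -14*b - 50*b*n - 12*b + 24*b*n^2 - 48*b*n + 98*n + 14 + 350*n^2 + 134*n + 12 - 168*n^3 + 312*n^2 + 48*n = -26*b - 168*n^3 + n^2*(24*b + 662) + n*(280 - 98*b) + 26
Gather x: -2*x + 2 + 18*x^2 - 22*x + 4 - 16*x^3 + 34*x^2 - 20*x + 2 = -16*x^3 + 52*x^2 - 44*x + 8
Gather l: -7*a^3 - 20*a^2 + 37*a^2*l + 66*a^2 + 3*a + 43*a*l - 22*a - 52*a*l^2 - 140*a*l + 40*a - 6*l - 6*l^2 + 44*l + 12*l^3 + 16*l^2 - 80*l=-7*a^3 + 46*a^2 + 21*a + 12*l^3 + l^2*(10 - 52*a) + l*(37*a^2 - 97*a - 42)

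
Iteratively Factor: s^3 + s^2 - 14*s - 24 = (s + 2)*(s^2 - s - 12) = (s - 4)*(s + 2)*(s + 3)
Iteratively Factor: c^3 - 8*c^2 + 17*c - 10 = (c - 1)*(c^2 - 7*c + 10) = (c - 5)*(c - 1)*(c - 2)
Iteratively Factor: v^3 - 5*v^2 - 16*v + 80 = (v + 4)*(v^2 - 9*v + 20) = (v - 5)*(v + 4)*(v - 4)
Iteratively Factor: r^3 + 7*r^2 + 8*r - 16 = (r + 4)*(r^2 + 3*r - 4) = (r - 1)*(r + 4)*(r + 4)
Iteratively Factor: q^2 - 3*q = (q - 3)*(q)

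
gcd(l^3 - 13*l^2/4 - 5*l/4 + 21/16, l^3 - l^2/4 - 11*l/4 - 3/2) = l + 3/4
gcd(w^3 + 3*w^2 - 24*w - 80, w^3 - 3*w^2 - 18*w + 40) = w^2 - w - 20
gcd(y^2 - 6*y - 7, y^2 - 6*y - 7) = y^2 - 6*y - 7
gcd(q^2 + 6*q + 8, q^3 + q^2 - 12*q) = q + 4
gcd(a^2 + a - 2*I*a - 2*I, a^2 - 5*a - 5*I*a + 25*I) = 1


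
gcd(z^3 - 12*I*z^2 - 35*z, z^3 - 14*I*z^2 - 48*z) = z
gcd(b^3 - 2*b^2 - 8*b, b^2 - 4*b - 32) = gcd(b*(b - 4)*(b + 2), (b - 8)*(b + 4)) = 1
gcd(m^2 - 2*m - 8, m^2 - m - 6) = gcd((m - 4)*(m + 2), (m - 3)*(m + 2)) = m + 2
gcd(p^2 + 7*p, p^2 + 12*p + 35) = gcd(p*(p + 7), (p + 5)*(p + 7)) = p + 7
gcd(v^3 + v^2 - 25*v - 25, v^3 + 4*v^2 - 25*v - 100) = v^2 - 25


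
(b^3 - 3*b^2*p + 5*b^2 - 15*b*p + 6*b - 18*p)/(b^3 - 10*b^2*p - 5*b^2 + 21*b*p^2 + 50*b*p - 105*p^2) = (-b^2 - 5*b - 6)/(-b^2 + 7*b*p + 5*b - 35*p)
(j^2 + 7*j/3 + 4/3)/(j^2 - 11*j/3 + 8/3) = (3*j^2 + 7*j + 4)/(3*j^2 - 11*j + 8)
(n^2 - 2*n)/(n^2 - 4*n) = (n - 2)/(n - 4)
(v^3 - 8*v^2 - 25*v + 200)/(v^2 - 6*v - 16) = (v^2 - 25)/(v + 2)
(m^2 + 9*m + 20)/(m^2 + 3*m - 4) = (m + 5)/(m - 1)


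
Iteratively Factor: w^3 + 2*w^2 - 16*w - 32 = (w + 2)*(w^2 - 16) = (w - 4)*(w + 2)*(w + 4)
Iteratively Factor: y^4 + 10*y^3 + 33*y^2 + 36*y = (y + 3)*(y^3 + 7*y^2 + 12*y) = y*(y + 3)*(y^2 + 7*y + 12) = y*(y + 3)^2*(y + 4)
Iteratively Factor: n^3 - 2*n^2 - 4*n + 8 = (n + 2)*(n^2 - 4*n + 4) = (n - 2)*(n + 2)*(n - 2)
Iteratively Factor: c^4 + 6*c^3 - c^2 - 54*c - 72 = (c + 3)*(c^3 + 3*c^2 - 10*c - 24) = (c + 3)*(c + 4)*(c^2 - c - 6) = (c + 2)*(c + 3)*(c + 4)*(c - 3)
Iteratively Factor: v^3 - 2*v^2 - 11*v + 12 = (v - 1)*(v^2 - v - 12) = (v - 4)*(v - 1)*(v + 3)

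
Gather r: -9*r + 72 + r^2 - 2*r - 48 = r^2 - 11*r + 24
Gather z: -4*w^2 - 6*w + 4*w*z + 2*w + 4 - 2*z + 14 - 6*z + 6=-4*w^2 - 4*w + z*(4*w - 8) + 24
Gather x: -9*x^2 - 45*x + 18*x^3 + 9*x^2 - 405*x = 18*x^3 - 450*x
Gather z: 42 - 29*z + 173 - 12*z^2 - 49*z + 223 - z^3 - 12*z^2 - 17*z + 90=-z^3 - 24*z^2 - 95*z + 528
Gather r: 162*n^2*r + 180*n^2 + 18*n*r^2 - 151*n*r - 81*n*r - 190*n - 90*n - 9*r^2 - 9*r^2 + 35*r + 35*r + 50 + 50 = 180*n^2 - 280*n + r^2*(18*n - 18) + r*(162*n^2 - 232*n + 70) + 100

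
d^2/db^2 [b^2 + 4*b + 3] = 2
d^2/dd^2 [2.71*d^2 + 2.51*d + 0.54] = 5.42000000000000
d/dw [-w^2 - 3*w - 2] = -2*w - 3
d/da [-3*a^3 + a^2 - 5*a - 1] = -9*a^2 + 2*a - 5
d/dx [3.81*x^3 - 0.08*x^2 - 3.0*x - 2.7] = 11.43*x^2 - 0.16*x - 3.0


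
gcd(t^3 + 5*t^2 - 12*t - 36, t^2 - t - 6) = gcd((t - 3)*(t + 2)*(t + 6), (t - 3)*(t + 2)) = t^2 - t - 6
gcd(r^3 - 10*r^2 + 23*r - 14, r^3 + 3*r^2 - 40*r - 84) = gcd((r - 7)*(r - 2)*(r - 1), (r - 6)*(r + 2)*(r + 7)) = 1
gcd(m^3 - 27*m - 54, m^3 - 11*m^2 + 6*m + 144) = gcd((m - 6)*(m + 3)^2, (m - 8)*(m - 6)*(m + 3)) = m^2 - 3*m - 18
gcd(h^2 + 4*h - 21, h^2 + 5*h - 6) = 1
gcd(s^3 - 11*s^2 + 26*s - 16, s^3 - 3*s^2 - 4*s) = 1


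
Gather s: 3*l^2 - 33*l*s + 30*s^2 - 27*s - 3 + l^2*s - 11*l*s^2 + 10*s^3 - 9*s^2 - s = 3*l^2 + 10*s^3 + s^2*(21 - 11*l) + s*(l^2 - 33*l - 28) - 3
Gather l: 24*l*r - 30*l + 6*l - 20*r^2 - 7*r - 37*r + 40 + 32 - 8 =l*(24*r - 24) - 20*r^2 - 44*r + 64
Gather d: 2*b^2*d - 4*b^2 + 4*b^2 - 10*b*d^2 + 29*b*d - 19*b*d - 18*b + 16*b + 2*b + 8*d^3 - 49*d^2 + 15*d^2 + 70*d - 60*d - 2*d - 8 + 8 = 8*d^3 + d^2*(-10*b - 34) + d*(2*b^2 + 10*b + 8)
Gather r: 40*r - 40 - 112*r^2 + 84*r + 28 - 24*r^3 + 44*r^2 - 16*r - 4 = -24*r^3 - 68*r^2 + 108*r - 16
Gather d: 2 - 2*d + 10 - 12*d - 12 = -14*d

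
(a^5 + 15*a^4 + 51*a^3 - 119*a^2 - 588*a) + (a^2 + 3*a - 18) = a^5 + 15*a^4 + 51*a^3 - 118*a^2 - 585*a - 18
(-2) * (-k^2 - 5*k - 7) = 2*k^2 + 10*k + 14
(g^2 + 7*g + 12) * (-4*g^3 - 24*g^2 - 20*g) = -4*g^5 - 52*g^4 - 236*g^3 - 428*g^2 - 240*g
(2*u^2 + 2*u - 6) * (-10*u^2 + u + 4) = -20*u^4 - 18*u^3 + 70*u^2 + 2*u - 24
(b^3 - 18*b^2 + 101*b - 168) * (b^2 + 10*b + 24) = b^5 - 8*b^4 - 55*b^3 + 410*b^2 + 744*b - 4032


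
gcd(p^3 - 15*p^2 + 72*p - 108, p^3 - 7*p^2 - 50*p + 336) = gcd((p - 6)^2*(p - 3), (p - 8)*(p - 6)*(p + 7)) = p - 6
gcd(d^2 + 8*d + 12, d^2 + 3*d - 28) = 1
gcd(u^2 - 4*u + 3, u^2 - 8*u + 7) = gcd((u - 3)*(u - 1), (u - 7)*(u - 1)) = u - 1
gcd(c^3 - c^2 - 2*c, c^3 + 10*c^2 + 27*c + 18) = c + 1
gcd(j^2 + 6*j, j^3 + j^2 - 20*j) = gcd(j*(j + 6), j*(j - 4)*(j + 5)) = j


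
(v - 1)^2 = v^2 - 2*v + 1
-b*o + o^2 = o*(-b + o)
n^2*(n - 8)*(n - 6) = n^4 - 14*n^3 + 48*n^2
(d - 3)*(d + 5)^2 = d^3 + 7*d^2 - 5*d - 75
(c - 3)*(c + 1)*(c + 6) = c^3 + 4*c^2 - 15*c - 18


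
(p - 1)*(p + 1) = p^2 - 1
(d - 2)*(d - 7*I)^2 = d^3 - 2*d^2 - 14*I*d^2 - 49*d + 28*I*d + 98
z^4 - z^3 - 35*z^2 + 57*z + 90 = (z - 5)*(z - 3)*(z + 1)*(z + 6)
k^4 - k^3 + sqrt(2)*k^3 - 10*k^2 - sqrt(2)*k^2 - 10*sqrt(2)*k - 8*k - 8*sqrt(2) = (k - 4)*(k + 1)*(k + 2)*(k + sqrt(2))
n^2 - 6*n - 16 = (n - 8)*(n + 2)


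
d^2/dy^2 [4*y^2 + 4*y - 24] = 8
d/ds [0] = 0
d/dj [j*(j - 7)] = 2*j - 7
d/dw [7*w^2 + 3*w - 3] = 14*w + 3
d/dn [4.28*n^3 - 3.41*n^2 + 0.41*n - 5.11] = 12.84*n^2 - 6.82*n + 0.41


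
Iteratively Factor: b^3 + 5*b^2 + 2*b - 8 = (b - 1)*(b^2 + 6*b + 8) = (b - 1)*(b + 2)*(b + 4)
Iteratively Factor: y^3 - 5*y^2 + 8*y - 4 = (y - 2)*(y^2 - 3*y + 2) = (y - 2)*(y - 1)*(y - 2)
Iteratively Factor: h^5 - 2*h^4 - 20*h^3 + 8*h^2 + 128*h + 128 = (h - 4)*(h^4 + 2*h^3 - 12*h^2 - 40*h - 32) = (h - 4)*(h + 2)*(h^3 - 12*h - 16) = (h - 4)*(h + 2)^2*(h^2 - 2*h - 8) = (h - 4)^2*(h + 2)^2*(h + 2)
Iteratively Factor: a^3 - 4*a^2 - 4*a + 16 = (a + 2)*(a^2 - 6*a + 8) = (a - 4)*(a + 2)*(a - 2)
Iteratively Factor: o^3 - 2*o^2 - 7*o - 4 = (o + 1)*(o^2 - 3*o - 4) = (o - 4)*(o + 1)*(o + 1)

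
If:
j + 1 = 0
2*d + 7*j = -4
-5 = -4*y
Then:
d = 3/2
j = -1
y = 5/4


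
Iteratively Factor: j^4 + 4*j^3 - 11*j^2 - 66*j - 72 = (j - 4)*(j^3 + 8*j^2 + 21*j + 18) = (j - 4)*(j + 3)*(j^2 + 5*j + 6) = (j - 4)*(j + 2)*(j + 3)*(j + 3)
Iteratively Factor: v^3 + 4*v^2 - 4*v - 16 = (v - 2)*(v^2 + 6*v + 8) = (v - 2)*(v + 4)*(v + 2)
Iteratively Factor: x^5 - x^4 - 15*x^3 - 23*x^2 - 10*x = (x - 5)*(x^4 + 4*x^3 + 5*x^2 + 2*x) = (x - 5)*(x + 2)*(x^3 + 2*x^2 + x) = (x - 5)*(x + 1)*(x + 2)*(x^2 + x) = x*(x - 5)*(x + 1)*(x + 2)*(x + 1)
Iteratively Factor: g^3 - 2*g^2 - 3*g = (g + 1)*(g^2 - 3*g) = (g - 3)*(g + 1)*(g)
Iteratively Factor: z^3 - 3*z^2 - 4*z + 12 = (z + 2)*(z^2 - 5*z + 6) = (z - 2)*(z + 2)*(z - 3)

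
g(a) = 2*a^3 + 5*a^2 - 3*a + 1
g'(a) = 6*a^2 + 10*a - 3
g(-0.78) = 5.43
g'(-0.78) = -7.15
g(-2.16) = 10.65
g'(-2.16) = 3.39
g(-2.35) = 9.71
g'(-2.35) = 6.64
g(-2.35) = 9.71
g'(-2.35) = 6.64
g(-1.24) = 8.59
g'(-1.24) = -6.17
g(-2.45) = 8.95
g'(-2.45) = 8.52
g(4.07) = 206.45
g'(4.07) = 137.09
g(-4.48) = -65.04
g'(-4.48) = 72.62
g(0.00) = 1.00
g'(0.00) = -3.00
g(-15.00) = -5579.00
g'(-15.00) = 1197.00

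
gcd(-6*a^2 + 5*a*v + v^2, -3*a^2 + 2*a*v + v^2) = -a + v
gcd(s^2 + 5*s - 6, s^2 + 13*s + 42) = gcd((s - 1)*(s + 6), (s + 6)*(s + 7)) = s + 6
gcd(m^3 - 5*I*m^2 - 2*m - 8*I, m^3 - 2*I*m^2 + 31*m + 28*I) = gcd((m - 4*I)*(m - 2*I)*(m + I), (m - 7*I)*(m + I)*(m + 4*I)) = m + I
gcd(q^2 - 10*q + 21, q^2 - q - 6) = q - 3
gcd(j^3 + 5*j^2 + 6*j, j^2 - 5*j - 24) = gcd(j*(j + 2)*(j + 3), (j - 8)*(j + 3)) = j + 3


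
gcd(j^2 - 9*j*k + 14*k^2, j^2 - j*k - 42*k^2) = j - 7*k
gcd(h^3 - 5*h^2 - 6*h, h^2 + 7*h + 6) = h + 1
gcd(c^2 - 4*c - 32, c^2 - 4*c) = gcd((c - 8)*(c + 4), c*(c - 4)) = 1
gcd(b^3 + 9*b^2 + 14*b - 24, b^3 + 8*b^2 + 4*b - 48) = b^2 + 10*b + 24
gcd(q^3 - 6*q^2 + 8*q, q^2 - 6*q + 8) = q^2 - 6*q + 8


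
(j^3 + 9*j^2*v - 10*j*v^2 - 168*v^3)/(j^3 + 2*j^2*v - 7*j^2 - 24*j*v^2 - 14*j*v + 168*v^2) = (j + 7*v)/(j - 7)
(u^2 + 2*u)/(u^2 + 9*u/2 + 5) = 2*u/(2*u + 5)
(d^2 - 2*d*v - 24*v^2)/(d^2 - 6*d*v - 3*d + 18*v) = (d + 4*v)/(d - 3)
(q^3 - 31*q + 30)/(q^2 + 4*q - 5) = (q^2 + q - 30)/(q + 5)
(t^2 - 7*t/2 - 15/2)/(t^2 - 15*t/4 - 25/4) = 2*(2*t + 3)/(4*t + 5)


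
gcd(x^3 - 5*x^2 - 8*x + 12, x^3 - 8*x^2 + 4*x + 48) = x^2 - 4*x - 12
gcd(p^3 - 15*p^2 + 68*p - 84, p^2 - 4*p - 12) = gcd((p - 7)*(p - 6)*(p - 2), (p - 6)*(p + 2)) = p - 6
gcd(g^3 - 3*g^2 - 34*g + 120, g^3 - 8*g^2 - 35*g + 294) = g + 6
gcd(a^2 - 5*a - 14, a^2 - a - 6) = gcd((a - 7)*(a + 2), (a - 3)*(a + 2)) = a + 2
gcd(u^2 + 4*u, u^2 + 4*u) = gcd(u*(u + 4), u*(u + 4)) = u^2 + 4*u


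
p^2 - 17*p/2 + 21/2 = (p - 7)*(p - 3/2)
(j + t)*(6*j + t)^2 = 36*j^3 + 48*j^2*t + 13*j*t^2 + t^3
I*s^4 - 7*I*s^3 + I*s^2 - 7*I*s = s*(s - 7)*(s + I)*(I*s + 1)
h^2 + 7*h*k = h*(h + 7*k)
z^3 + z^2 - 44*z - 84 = (z - 7)*(z + 2)*(z + 6)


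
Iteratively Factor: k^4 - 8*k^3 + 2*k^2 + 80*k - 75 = (k + 3)*(k^3 - 11*k^2 + 35*k - 25) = (k - 5)*(k + 3)*(k^2 - 6*k + 5) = (k - 5)*(k - 1)*(k + 3)*(k - 5)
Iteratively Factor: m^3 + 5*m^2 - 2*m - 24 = (m + 4)*(m^2 + m - 6) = (m - 2)*(m + 4)*(m + 3)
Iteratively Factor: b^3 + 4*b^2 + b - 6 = (b + 3)*(b^2 + b - 2) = (b + 2)*(b + 3)*(b - 1)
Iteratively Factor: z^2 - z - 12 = (z + 3)*(z - 4)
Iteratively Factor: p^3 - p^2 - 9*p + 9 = (p - 3)*(p^2 + 2*p - 3) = (p - 3)*(p + 3)*(p - 1)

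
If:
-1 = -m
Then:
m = 1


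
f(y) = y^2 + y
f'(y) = 2*y + 1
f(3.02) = 12.14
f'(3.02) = 7.04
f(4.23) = 22.12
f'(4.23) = 9.46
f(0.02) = 0.02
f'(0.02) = 1.04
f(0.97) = 1.91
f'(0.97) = 2.94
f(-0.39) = -0.24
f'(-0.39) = 0.22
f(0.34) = 0.46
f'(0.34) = 1.68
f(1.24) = 2.78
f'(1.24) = 3.48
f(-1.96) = 1.88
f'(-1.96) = -2.92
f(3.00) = 12.00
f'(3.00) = 7.00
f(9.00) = 90.00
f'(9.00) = 19.00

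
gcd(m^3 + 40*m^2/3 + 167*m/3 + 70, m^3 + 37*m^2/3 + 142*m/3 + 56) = m^2 + 25*m/3 + 14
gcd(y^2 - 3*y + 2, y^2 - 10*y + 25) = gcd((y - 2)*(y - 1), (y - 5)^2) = 1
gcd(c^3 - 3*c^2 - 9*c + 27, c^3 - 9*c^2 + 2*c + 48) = c - 3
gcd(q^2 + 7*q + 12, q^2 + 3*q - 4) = q + 4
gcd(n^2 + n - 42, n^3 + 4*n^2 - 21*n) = n + 7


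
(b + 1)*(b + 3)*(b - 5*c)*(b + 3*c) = b^4 - 2*b^3*c + 4*b^3 - 15*b^2*c^2 - 8*b^2*c + 3*b^2 - 60*b*c^2 - 6*b*c - 45*c^2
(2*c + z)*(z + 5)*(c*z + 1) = 2*c^2*z^2 + 10*c^2*z + c*z^3 + 5*c*z^2 + 2*c*z + 10*c + z^2 + 5*z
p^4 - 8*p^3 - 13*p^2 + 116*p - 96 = (p - 8)*(p - 3)*(p - 1)*(p + 4)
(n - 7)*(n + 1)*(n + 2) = n^3 - 4*n^2 - 19*n - 14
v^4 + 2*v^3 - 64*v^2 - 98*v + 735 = (v - 7)*(v - 3)*(v + 5)*(v + 7)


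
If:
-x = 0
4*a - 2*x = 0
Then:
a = 0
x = 0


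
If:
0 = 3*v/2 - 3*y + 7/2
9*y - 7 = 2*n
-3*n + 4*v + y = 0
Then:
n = -7/3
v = -49/27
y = 7/27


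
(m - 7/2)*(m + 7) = m^2 + 7*m/2 - 49/2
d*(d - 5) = d^2 - 5*d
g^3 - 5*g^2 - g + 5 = (g - 5)*(g - 1)*(g + 1)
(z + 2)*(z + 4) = z^2 + 6*z + 8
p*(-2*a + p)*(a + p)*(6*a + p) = -12*a^3*p - 8*a^2*p^2 + 5*a*p^3 + p^4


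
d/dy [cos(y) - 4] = -sin(y)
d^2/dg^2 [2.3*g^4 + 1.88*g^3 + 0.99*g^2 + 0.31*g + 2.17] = 27.6*g^2 + 11.28*g + 1.98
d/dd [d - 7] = 1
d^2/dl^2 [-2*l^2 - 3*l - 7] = -4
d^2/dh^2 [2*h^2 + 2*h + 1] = 4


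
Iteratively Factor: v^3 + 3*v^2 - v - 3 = (v + 1)*(v^2 + 2*v - 3) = (v + 1)*(v + 3)*(v - 1)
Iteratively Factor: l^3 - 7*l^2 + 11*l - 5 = (l - 1)*(l^2 - 6*l + 5) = (l - 5)*(l - 1)*(l - 1)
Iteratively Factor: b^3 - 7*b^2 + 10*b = (b - 2)*(b^2 - 5*b) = (b - 5)*(b - 2)*(b)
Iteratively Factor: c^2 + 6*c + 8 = (c + 2)*(c + 4)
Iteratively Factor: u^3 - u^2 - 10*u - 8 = (u + 2)*(u^2 - 3*u - 4) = (u + 1)*(u + 2)*(u - 4)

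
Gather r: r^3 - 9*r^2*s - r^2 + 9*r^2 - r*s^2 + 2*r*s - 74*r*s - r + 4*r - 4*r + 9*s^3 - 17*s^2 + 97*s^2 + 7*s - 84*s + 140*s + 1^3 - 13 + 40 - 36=r^3 + r^2*(8 - 9*s) + r*(-s^2 - 72*s - 1) + 9*s^3 + 80*s^2 + 63*s - 8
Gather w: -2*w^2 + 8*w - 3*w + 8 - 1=-2*w^2 + 5*w + 7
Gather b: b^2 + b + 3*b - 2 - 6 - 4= b^2 + 4*b - 12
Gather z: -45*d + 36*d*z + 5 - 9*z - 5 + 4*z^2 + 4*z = -45*d + 4*z^2 + z*(36*d - 5)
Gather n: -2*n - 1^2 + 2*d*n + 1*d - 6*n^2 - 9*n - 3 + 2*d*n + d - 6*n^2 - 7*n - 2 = 2*d - 12*n^2 + n*(4*d - 18) - 6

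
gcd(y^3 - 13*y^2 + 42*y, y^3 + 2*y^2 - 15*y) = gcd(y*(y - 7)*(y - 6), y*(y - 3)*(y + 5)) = y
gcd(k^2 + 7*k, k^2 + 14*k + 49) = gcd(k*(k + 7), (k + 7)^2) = k + 7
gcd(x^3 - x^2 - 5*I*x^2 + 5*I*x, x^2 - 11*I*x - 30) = x - 5*I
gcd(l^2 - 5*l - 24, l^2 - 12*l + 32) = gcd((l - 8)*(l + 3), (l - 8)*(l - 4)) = l - 8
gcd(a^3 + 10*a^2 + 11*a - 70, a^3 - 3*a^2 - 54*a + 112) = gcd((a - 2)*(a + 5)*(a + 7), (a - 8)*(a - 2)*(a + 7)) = a^2 + 5*a - 14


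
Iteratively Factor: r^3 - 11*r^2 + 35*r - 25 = (r - 1)*(r^2 - 10*r + 25) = (r - 5)*(r - 1)*(r - 5)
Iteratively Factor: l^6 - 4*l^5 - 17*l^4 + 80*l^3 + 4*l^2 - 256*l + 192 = (l - 2)*(l^5 - 2*l^4 - 21*l^3 + 38*l^2 + 80*l - 96) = (l - 2)*(l + 4)*(l^4 - 6*l^3 + 3*l^2 + 26*l - 24) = (l - 2)*(l - 1)*(l + 4)*(l^3 - 5*l^2 - 2*l + 24) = (l - 4)*(l - 2)*(l - 1)*(l + 4)*(l^2 - l - 6) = (l - 4)*(l - 3)*(l - 2)*(l - 1)*(l + 4)*(l + 2)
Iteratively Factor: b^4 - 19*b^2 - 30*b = (b)*(b^3 - 19*b - 30) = b*(b + 2)*(b^2 - 2*b - 15) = b*(b - 5)*(b + 2)*(b + 3)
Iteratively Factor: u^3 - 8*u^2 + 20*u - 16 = (u - 4)*(u^2 - 4*u + 4) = (u - 4)*(u - 2)*(u - 2)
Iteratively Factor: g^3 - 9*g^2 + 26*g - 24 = (g - 4)*(g^2 - 5*g + 6) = (g - 4)*(g - 3)*(g - 2)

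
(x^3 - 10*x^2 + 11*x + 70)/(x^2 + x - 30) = (x^2 - 5*x - 14)/(x + 6)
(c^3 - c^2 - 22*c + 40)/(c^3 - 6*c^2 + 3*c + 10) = (c^2 + c - 20)/(c^2 - 4*c - 5)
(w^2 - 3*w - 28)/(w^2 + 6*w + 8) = (w - 7)/(w + 2)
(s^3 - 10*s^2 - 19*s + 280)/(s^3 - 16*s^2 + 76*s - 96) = (s^2 - 2*s - 35)/(s^2 - 8*s + 12)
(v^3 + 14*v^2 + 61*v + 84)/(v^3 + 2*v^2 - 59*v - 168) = (v + 4)/(v - 8)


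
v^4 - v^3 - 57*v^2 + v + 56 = (v - 8)*(v - 1)*(v + 1)*(v + 7)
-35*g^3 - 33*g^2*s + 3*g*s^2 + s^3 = (-5*g + s)*(g + s)*(7*g + s)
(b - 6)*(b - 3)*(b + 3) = b^3 - 6*b^2 - 9*b + 54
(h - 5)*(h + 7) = h^2 + 2*h - 35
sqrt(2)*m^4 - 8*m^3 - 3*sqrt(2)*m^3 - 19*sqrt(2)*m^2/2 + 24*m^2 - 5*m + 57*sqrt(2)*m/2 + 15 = (m - 3)*(m - 5*sqrt(2))*(m + sqrt(2)/2)*(sqrt(2)*m + 1)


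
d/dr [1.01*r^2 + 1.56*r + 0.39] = 2.02*r + 1.56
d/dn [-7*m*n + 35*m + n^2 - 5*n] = -7*m + 2*n - 5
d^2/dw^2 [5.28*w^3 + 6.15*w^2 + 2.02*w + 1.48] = 31.68*w + 12.3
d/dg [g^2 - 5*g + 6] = 2*g - 5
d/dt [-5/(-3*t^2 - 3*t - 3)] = 5*(-2*t - 1)/(3*(t^2 + t + 1)^2)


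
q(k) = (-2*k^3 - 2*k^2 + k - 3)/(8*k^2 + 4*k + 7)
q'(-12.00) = -0.25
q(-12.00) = 2.84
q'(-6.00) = -0.27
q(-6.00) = 1.30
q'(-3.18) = -0.31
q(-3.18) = 0.50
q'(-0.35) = 0.12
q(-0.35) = -0.53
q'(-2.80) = -0.33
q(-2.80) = 0.38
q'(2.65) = -0.26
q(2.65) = -0.70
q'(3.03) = -0.26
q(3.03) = -0.80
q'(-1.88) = -0.41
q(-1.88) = 0.05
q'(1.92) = -0.25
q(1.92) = -0.51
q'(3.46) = -0.26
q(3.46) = -0.91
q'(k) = (-16*k - 4)*(-2*k^3 - 2*k^2 + k - 3)/(8*k^2 + 4*k + 7)^2 + (-6*k^2 - 4*k + 1)/(8*k^2 + 4*k + 7)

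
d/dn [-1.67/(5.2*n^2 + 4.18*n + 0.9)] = (17.368*n + 6.9806)/(5.2*n^2 + 4.18*n + 0.9)^2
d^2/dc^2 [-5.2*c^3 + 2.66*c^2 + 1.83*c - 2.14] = 5.32 - 31.2*c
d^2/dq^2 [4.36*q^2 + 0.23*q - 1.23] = 8.72000000000000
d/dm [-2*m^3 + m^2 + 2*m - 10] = -6*m^2 + 2*m + 2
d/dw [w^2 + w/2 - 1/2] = 2*w + 1/2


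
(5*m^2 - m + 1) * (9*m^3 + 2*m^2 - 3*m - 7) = 45*m^5 + m^4 - 8*m^3 - 30*m^2 + 4*m - 7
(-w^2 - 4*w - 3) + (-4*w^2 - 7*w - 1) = -5*w^2 - 11*w - 4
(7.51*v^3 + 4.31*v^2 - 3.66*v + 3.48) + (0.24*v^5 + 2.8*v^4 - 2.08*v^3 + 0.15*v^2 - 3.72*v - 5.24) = 0.24*v^5 + 2.8*v^4 + 5.43*v^3 + 4.46*v^2 - 7.38*v - 1.76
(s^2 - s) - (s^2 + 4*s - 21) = 21 - 5*s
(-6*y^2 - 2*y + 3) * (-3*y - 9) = 18*y^3 + 60*y^2 + 9*y - 27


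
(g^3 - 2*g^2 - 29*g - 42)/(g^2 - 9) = (g^2 - 5*g - 14)/(g - 3)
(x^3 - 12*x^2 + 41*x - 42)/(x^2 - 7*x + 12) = (x^2 - 9*x + 14)/(x - 4)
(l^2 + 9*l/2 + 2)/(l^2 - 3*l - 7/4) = 2*(l + 4)/(2*l - 7)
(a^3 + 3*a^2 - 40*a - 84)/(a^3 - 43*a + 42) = (a + 2)/(a - 1)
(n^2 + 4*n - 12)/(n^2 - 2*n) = (n + 6)/n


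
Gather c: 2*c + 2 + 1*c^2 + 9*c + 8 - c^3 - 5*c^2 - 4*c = -c^3 - 4*c^2 + 7*c + 10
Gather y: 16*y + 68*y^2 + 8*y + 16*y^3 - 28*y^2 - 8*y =16*y^3 + 40*y^2 + 16*y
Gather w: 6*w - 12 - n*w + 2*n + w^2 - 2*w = 2*n + w^2 + w*(4 - n) - 12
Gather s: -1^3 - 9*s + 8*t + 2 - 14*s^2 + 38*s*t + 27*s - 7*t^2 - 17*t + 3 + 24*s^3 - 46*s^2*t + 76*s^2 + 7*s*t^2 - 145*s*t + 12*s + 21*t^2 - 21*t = 24*s^3 + s^2*(62 - 46*t) + s*(7*t^2 - 107*t + 30) + 14*t^2 - 30*t + 4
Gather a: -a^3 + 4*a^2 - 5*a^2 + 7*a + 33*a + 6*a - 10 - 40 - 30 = -a^3 - a^2 + 46*a - 80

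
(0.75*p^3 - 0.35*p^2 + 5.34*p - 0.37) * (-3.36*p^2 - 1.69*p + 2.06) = -2.52*p^5 - 0.0915000000000001*p^4 - 15.8059*p^3 - 8.5024*p^2 + 11.6257*p - 0.7622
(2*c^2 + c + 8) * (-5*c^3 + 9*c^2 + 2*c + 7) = -10*c^5 + 13*c^4 - 27*c^3 + 88*c^2 + 23*c + 56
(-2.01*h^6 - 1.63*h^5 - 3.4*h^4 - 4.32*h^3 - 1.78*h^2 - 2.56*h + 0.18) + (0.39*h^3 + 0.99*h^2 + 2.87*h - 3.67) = -2.01*h^6 - 1.63*h^5 - 3.4*h^4 - 3.93*h^3 - 0.79*h^2 + 0.31*h - 3.49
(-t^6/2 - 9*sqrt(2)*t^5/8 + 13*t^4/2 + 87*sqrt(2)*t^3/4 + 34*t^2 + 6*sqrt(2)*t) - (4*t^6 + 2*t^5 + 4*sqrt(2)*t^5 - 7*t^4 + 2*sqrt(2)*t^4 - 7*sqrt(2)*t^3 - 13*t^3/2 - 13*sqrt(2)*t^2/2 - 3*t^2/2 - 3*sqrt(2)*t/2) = -9*t^6/2 - 41*sqrt(2)*t^5/8 - 2*t^5 - 2*sqrt(2)*t^4 + 27*t^4/2 + 13*t^3/2 + 115*sqrt(2)*t^3/4 + 13*sqrt(2)*t^2/2 + 71*t^2/2 + 15*sqrt(2)*t/2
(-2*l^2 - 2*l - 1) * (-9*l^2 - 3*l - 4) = 18*l^4 + 24*l^3 + 23*l^2 + 11*l + 4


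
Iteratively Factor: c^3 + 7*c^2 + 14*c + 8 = (c + 2)*(c^2 + 5*c + 4) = (c + 1)*(c + 2)*(c + 4)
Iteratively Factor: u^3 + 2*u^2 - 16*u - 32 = (u + 4)*(u^2 - 2*u - 8) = (u + 2)*(u + 4)*(u - 4)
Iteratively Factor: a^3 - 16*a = (a - 4)*(a^2 + 4*a) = a*(a - 4)*(a + 4)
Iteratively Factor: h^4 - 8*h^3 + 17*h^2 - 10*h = (h)*(h^3 - 8*h^2 + 17*h - 10) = h*(h - 1)*(h^2 - 7*h + 10) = h*(h - 5)*(h - 1)*(h - 2)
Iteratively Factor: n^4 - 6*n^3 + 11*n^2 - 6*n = (n - 1)*(n^3 - 5*n^2 + 6*n) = n*(n - 1)*(n^2 - 5*n + 6) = n*(n - 3)*(n - 1)*(n - 2)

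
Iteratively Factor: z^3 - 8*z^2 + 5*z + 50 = (z - 5)*(z^2 - 3*z - 10) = (z - 5)*(z + 2)*(z - 5)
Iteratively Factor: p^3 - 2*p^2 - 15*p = (p - 5)*(p^2 + 3*p) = p*(p - 5)*(p + 3)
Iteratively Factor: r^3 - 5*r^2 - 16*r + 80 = (r - 4)*(r^2 - r - 20) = (r - 4)*(r + 4)*(r - 5)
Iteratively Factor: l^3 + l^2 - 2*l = (l - 1)*(l^2 + 2*l) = l*(l - 1)*(l + 2)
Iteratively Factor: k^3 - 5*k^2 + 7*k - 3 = (k - 1)*(k^2 - 4*k + 3) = (k - 3)*(k - 1)*(k - 1)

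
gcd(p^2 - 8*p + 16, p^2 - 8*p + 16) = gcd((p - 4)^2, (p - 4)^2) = p^2 - 8*p + 16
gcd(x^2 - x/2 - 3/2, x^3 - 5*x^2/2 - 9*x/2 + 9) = x - 3/2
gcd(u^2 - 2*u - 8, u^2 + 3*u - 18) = 1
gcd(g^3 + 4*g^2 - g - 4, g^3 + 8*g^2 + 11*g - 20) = g^2 + 3*g - 4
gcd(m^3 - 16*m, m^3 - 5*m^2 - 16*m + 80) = m^2 - 16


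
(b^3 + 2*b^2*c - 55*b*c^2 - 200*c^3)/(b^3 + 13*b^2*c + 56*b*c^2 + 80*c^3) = (b^2 - 3*b*c - 40*c^2)/(b^2 + 8*b*c + 16*c^2)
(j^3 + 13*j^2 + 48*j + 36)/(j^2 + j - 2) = (j^3 + 13*j^2 + 48*j + 36)/(j^2 + j - 2)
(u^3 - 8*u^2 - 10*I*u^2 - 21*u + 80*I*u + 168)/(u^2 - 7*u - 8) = (u^2 - 10*I*u - 21)/(u + 1)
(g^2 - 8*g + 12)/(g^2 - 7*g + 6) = (g - 2)/(g - 1)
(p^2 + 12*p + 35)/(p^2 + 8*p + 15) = (p + 7)/(p + 3)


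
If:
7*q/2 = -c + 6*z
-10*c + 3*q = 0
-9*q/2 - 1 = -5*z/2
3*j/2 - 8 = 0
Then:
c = -18/175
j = 16/3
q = -12/35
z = -38/175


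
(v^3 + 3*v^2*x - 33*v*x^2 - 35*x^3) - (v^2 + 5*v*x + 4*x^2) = v^3 + 3*v^2*x - v^2 - 33*v*x^2 - 5*v*x - 35*x^3 - 4*x^2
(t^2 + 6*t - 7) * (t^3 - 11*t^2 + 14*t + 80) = t^5 - 5*t^4 - 59*t^3 + 241*t^2 + 382*t - 560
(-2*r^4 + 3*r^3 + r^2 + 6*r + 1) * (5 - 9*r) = 18*r^5 - 37*r^4 + 6*r^3 - 49*r^2 + 21*r + 5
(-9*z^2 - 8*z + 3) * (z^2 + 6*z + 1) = -9*z^4 - 62*z^3 - 54*z^2 + 10*z + 3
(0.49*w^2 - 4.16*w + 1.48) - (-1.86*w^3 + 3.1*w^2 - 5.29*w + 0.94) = 1.86*w^3 - 2.61*w^2 + 1.13*w + 0.54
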